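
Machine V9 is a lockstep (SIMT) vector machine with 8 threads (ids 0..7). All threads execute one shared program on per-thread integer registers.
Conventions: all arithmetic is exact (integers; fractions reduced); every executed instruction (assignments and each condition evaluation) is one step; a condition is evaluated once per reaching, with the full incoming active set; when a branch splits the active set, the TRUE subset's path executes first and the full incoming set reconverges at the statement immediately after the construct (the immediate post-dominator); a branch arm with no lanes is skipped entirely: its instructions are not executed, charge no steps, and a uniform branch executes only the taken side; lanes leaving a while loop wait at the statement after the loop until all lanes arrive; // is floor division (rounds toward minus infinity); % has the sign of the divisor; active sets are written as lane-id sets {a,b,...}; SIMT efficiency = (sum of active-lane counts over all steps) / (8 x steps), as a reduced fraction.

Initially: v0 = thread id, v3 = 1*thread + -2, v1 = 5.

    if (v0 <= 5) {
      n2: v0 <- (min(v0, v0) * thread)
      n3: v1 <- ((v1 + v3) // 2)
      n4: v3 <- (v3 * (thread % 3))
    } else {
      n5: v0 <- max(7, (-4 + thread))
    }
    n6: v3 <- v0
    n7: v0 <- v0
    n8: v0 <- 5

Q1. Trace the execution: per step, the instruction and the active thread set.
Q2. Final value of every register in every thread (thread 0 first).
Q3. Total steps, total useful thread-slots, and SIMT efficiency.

step 0: eval (v0 <= 5)               {0,1,2,3,4,5,6,7}
step 1: v0 <- (min(v0, v0) * thread) {0,1,2,3,4,5}
step 2: v1 <- ((v1 + v3) // 2)       {0,1,2,3,4,5}
step 3: v3 <- (v3 * (thread % 3))    {0,1,2,3,4,5}
step 4: v0 <- max(7, (-4 + thread))  {6,7}
step 5: v3 <- v0                     {0,1,2,3,4,5,6,7}
step 6: v0 <- v0                     {0,1,2,3,4,5,6,7}
step 7: v0 <- 5                      {0,1,2,3,4,5,6,7}

Answer: 8 steps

v0: 5,5,5,5,5,5,5,5
v3: 0,1,4,9,16,25,7,7
v1: 1,2,2,3,3,4,5,5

steps = 8; useful = 52; efficiency = 52/64 = 13/16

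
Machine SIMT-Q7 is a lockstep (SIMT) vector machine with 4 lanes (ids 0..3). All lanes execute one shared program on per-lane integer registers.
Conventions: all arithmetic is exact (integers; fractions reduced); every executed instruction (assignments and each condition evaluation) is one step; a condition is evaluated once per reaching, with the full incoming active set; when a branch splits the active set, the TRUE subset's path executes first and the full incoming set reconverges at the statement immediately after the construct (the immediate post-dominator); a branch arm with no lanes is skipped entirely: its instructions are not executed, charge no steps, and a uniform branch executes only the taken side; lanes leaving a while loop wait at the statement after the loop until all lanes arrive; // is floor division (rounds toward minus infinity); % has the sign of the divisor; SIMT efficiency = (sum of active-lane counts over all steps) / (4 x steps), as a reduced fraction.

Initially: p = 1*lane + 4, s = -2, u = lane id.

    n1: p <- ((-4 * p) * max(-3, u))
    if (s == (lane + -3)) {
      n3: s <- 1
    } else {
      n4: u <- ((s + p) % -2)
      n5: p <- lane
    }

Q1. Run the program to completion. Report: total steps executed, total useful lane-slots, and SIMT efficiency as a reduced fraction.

Answer: 5 steps, 15 useful, 3/4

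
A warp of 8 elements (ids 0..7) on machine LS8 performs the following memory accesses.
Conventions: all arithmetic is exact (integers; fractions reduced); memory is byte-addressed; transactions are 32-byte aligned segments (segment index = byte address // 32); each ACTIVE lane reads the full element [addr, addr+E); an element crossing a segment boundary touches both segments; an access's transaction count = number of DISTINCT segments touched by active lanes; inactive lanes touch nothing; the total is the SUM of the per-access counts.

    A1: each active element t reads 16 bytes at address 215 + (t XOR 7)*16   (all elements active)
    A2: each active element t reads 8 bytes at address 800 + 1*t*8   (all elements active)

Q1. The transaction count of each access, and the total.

A1: 5 transactions
A2: 2 transactions

Answer: 5,2; total 7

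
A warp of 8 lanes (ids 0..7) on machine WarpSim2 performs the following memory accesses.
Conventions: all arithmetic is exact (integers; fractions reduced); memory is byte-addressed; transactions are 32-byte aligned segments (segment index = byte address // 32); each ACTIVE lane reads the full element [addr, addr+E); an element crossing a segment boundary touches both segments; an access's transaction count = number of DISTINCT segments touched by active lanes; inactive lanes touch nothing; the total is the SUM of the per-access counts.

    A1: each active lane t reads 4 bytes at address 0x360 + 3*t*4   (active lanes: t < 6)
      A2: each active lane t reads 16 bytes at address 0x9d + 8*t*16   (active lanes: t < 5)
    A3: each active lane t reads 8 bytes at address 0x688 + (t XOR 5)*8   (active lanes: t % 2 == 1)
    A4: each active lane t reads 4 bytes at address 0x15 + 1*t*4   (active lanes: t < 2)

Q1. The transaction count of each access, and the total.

A1: 2 transactions
A2: 10 transactions
A3: 2 transactions
A4: 1 transaction

Answer: 2,10,2,1; total 15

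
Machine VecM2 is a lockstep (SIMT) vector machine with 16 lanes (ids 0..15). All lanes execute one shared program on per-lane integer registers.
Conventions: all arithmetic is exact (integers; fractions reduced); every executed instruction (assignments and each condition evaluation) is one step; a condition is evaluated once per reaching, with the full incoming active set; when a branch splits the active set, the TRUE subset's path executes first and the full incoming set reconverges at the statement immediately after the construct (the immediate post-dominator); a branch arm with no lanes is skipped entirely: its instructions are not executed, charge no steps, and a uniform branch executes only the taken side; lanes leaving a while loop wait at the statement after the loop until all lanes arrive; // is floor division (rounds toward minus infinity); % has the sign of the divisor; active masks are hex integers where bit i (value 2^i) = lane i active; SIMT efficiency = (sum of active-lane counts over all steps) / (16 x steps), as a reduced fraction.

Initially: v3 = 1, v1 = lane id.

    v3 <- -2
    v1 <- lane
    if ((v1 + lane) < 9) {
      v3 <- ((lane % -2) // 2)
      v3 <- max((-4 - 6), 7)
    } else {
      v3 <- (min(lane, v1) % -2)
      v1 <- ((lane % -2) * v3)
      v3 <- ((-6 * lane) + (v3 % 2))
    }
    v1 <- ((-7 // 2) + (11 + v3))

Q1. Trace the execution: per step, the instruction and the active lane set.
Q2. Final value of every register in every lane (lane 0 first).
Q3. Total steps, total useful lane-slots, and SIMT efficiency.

step 0: v3 <- -2                     0xffff
step 1: v1 <- lane                   0xffff
step 2: eval ((v1 + lane) < 9)       0xffff
step 3: v3 <- ((lane % -2) // 2)     0x001f
step 4: v3 <- max((-4 - 6), 7)       0x001f
step 5: v3 <- (min(lane, v1) % -2)   0xffe0
step 6: v1 <- ((lane % -2) * v3)     0xffe0
step 7: v3 <- ((-6 * lane) + (v3 % 2)) 0xffe0
step 8: v1 <- ((-7 // 2) + (11 + v3)) 0xffff

Answer: 9 steps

v3: 7,7,7,7,7,-29,-36,-41,-48,-53,-60,-65,-72,-77,-84,-89
v1: 14,14,14,14,14,-22,-29,-34,-41,-46,-53,-58,-65,-70,-77,-82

steps = 9; useful = 107; efficiency = 107/144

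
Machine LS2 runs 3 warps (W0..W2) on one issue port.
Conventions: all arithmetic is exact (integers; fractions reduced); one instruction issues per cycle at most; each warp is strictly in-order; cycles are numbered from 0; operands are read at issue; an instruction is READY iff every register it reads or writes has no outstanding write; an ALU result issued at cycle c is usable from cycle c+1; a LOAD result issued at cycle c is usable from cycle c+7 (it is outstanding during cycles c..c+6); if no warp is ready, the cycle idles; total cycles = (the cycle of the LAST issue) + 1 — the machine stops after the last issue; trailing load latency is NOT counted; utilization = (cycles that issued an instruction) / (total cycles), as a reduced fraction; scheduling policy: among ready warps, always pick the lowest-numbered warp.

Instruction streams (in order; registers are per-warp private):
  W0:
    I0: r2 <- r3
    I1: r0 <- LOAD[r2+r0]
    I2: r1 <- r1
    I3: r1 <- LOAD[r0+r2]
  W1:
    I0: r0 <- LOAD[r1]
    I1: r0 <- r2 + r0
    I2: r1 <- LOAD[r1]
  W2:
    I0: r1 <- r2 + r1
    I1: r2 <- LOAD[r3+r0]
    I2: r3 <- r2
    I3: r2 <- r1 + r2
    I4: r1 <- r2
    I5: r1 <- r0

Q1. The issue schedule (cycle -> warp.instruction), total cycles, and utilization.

cycle 0: W0.I0
cycle 1: W0.I1
cycle 2: W0.I2
cycle 3: W1.I0
cycle 4: W2.I0
cycle 5: W2.I1
cycle 6: idle
cycle 7: idle
cycle 8: W0.I3
cycle 9: idle
cycle 10: W1.I1
cycle 11: W1.I2
cycle 12: W2.I2
cycle 13: W2.I3
cycle 14: W2.I4
cycle 15: W2.I5

Answer: 16 cycles, utilization 13/16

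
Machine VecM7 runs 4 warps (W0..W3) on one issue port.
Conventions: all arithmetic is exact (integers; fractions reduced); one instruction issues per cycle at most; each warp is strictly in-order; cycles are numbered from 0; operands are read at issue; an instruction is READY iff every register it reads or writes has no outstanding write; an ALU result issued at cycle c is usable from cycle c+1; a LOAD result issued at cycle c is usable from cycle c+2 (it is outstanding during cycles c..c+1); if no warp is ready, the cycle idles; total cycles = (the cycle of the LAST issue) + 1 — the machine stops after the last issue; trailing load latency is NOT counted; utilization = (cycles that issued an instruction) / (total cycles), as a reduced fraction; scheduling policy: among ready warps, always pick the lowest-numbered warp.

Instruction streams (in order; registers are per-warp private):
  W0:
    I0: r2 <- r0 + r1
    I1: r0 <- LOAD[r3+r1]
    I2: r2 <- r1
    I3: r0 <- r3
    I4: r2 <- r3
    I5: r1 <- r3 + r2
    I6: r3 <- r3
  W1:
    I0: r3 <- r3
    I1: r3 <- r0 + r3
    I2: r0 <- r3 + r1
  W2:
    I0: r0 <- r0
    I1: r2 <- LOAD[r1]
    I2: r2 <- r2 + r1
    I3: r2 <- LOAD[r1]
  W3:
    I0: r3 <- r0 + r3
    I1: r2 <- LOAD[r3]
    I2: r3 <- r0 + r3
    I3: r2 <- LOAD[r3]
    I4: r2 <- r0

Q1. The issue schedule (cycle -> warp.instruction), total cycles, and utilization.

cycle 0: W0.I0
cycle 1: W0.I1
cycle 2: W0.I2
cycle 3: W0.I3
cycle 4: W0.I4
cycle 5: W0.I5
cycle 6: W0.I6
cycle 7: W1.I0
cycle 8: W1.I1
cycle 9: W1.I2
cycle 10: W2.I0
cycle 11: W2.I1
cycle 12: W3.I0
cycle 13: W2.I2
cycle 14: W2.I3
cycle 15: W3.I1
cycle 16: W3.I2
cycle 17: W3.I3
cycle 18: idle
cycle 19: W3.I4

Answer: 20 cycles, utilization 19/20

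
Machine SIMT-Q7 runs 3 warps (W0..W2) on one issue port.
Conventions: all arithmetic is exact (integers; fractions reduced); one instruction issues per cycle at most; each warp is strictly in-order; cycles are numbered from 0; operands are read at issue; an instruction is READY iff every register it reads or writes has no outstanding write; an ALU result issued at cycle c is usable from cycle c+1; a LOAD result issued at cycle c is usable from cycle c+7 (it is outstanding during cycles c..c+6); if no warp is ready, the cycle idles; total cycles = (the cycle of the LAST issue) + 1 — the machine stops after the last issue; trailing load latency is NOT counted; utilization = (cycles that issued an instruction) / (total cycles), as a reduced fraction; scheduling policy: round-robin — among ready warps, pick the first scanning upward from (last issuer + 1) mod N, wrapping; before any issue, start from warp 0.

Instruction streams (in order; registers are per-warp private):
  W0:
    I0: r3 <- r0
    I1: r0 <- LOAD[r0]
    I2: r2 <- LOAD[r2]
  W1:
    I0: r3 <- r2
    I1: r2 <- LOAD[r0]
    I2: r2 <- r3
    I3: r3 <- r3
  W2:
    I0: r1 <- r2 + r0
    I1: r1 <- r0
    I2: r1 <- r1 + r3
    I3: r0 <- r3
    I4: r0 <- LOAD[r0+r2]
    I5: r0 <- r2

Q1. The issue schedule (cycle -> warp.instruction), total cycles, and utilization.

cycle 0: W0.I0
cycle 1: W1.I0
cycle 2: W2.I0
cycle 3: W0.I1
cycle 4: W1.I1
cycle 5: W2.I1
cycle 6: W0.I2
cycle 7: W2.I2
cycle 8: W2.I3
cycle 9: W2.I4
cycle 10: idle
cycle 11: W1.I2
cycle 12: W1.I3
cycle 13: idle
cycle 14: idle
cycle 15: idle
cycle 16: W2.I5

Answer: 17 cycles, utilization 13/17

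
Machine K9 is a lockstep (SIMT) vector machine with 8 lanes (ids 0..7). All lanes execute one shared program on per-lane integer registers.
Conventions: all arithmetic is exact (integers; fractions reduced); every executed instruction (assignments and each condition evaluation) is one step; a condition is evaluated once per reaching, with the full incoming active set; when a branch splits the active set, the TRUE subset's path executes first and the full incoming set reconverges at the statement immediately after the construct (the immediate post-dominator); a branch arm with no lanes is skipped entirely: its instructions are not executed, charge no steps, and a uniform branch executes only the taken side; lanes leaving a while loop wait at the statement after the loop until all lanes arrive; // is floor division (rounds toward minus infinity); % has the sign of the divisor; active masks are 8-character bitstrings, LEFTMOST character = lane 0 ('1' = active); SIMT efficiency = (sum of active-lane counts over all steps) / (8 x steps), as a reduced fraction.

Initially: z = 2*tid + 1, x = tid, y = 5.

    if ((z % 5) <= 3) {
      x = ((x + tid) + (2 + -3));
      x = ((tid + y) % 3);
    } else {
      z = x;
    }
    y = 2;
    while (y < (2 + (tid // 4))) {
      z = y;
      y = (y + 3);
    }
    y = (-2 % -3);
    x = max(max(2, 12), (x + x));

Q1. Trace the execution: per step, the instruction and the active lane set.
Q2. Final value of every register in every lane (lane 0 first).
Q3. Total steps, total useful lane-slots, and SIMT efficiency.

step 0: eval ((z % 5) <= 3)          11111111
step 1: x <- ((x + tid) + (2 + -3))  11110111
step 2: x <- ((tid + y) % 3)         11110111
step 3: z <- x                       00001000
step 4: y <- 2                       11111111
step 5: eval (y < (2 + (tid // 4)))  11111111
step 6: z <- y                       00001111
step 7: y <- (y + 3)                 00001111
step 8: eval (y < (2 + (tid // 4)))  00001111
step 9: y <- (-2 % -3)               11111111
step 10: x <- max(max(2, 12), (x + x)) 11111111

Answer: 11 steps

z: 1,3,5,7,2,2,2,2
x: 12,12,12,12,12,12,12,12
y: -2,-2,-2,-2,-2,-2,-2,-2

steps = 11; useful = 67; efficiency = 67/88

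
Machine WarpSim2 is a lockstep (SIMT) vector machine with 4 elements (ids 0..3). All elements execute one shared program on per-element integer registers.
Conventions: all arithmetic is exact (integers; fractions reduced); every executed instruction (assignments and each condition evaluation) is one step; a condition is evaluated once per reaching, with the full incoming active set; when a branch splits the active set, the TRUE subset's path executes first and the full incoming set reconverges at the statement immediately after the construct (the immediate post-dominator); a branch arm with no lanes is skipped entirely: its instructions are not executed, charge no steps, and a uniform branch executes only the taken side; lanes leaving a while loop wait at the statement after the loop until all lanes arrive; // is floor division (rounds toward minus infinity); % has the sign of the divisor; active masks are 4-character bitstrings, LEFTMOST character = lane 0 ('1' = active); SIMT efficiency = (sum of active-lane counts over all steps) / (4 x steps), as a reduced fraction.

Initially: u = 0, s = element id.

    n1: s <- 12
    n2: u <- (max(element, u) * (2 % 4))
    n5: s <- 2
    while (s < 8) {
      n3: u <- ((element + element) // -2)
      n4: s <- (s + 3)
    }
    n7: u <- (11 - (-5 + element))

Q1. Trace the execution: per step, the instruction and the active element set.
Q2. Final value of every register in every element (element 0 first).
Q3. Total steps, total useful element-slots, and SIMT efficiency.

step 0: s <- 12                      1111
step 1: u <- (max(element, u) * (2 % 4)) 1111
step 2: s <- 2                       1111
step 3: eval (s < 8)                 1111
step 4: u <- ((element + element) // -2) 1111
step 5: s <- (s + 3)                 1111
step 6: eval (s < 8)                 1111
step 7: u <- ((element + element) // -2) 1111
step 8: s <- (s + 3)                 1111
step 9: eval (s < 8)                 1111
step 10: u <- (11 - (-5 + element))   1111

Answer: 11 steps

u: 16,15,14,13
s: 8,8,8,8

steps = 11; useful = 44; efficiency = 44/44 = 1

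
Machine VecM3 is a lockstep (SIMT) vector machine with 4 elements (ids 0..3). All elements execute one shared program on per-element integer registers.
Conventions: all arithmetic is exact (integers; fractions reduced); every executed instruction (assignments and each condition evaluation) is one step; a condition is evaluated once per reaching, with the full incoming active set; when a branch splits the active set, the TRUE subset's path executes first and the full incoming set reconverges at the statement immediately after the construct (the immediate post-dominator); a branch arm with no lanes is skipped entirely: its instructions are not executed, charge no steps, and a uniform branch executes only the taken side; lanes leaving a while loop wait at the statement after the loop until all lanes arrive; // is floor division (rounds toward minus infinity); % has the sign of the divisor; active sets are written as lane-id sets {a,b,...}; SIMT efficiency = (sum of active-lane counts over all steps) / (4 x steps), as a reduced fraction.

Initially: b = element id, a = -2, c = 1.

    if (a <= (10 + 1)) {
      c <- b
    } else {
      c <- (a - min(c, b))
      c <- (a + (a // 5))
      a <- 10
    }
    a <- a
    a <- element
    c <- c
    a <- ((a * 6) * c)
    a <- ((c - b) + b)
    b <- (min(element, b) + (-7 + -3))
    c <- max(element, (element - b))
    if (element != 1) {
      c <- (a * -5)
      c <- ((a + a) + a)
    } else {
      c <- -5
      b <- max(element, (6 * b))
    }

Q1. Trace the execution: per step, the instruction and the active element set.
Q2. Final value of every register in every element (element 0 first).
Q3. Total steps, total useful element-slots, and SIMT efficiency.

step 0: eval (a <= (10 + 1))         {0,1,2,3}
step 1: c <- b                       {0,1,2,3}
step 2: a <- a                       {0,1,2,3}
step 3: a <- element                 {0,1,2,3}
step 4: c <- c                       {0,1,2,3}
step 5: a <- ((a * 6) * c)           {0,1,2,3}
step 6: a <- ((c - b) + b)           {0,1,2,3}
step 7: b <- (min(element, b) + (-7 + -3)) {0,1,2,3}
step 8: c <- max(element, (element - b)) {0,1,2,3}
step 9: eval (element != 1)          {0,1,2,3}
step 10: c <- (a * -5)                {0,2,3}
step 11: c <- ((a + a) + a)           {0,2,3}
step 12: c <- -5                      {1}
step 13: b <- max(element, (6 * b))   {1}

Answer: 14 steps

b: -10,1,-8,-7
a: 0,1,2,3
c: 0,-5,6,9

steps = 14; useful = 48; efficiency = 48/56 = 6/7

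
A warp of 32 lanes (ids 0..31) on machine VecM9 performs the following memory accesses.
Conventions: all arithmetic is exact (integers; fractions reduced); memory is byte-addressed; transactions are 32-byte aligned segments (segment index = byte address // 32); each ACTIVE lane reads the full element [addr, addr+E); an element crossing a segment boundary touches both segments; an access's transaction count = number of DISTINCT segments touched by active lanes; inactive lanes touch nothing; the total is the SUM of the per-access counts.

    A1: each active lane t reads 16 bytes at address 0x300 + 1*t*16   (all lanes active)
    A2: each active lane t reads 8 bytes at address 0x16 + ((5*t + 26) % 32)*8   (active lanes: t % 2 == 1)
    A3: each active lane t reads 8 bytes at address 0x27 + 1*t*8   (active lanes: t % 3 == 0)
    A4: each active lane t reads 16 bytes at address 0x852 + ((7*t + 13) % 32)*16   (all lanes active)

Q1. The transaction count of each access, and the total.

A1: 16 transactions
A2: 9 transactions
A3: 8 transactions
A4: 17 transactions

Answer: 16,9,8,17; total 50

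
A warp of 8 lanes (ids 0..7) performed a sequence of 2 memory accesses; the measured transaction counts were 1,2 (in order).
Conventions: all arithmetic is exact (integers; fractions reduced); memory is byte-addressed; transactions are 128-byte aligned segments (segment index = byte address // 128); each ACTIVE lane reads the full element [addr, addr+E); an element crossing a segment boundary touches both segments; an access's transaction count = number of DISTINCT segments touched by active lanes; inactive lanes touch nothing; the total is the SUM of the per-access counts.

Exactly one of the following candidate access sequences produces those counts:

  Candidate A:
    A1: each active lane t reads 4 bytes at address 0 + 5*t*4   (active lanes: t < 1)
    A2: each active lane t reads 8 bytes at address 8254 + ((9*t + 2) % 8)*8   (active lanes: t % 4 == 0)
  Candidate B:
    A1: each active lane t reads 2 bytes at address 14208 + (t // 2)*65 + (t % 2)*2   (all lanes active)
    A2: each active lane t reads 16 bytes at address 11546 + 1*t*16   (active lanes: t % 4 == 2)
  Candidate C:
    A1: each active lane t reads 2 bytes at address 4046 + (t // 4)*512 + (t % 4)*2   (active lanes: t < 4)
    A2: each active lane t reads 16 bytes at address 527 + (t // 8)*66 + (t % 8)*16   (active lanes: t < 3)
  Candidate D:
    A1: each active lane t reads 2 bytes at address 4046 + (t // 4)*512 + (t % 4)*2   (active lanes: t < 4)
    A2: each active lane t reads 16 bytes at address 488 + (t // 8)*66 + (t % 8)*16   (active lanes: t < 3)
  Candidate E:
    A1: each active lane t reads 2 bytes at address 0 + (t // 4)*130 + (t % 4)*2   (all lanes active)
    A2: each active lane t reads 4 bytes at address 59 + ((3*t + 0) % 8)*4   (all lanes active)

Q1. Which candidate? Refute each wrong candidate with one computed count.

A: A2 gives 1 transaction, not 2
B: A1 gives 2 transactions, not 1
C: A2 gives 1 transaction, not 2
E: A1 gives 2 transactions, not 1
D: all counts match (1,2)

Answer: D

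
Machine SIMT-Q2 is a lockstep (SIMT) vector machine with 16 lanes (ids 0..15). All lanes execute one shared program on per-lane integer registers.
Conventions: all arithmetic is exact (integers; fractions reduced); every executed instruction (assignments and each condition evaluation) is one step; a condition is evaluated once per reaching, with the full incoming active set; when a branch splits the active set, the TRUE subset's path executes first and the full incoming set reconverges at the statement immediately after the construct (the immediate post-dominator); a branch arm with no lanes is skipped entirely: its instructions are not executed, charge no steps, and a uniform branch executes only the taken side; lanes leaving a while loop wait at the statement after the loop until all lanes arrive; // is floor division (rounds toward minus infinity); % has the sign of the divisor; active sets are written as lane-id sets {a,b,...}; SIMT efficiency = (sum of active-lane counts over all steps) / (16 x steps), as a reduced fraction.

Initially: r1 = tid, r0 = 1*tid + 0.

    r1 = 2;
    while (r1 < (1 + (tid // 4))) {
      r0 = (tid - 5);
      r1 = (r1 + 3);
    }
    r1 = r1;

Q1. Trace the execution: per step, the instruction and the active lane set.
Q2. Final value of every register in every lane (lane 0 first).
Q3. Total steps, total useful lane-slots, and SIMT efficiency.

step 0: r1 <- 2                      {0,1,2,3,4,5,6,7,8,9,10,11,12,13,14,15}
step 1: eval (r1 < (1 + (tid // 4))) {0,1,2,3,4,5,6,7,8,9,10,11,12,13,14,15}
step 2: r0 <- (tid - 5)              {8,9,10,11,12,13,14,15}
step 3: r1 <- (r1 + 3)               {8,9,10,11,12,13,14,15}
step 4: eval (r1 < (1 + (tid // 4))) {8,9,10,11,12,13,14,15}
step 5: r1 <- r1                     {0,1,2,3,4,5,6,7,8,9,10,11,12,13,14,15}

Answer: 6 steps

r1: 2,2,2,2,2,2,2,2,5,5,5,5,5,5,5,5
r0: 0,1,2,3,4,5,6,7,3,4,5,6,7,8,9,10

steps = 6; useful = 72; efficiency = 72/96 = 3/4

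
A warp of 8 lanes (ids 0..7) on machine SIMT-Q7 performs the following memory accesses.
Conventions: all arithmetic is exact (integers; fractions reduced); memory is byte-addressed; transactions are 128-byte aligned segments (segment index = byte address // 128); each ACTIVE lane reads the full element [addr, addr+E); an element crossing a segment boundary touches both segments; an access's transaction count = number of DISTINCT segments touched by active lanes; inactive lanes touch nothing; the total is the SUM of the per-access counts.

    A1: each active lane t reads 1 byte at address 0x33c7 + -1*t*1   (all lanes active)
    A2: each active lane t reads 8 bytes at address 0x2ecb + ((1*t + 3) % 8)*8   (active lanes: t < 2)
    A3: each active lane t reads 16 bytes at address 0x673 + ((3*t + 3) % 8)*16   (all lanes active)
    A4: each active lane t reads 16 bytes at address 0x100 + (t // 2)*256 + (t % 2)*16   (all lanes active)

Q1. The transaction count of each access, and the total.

A1: 1 transaction
A2: 1 transaction
A3: 2 transactions
A4: 4 transactions

Answer: 1,1,2,4; total 8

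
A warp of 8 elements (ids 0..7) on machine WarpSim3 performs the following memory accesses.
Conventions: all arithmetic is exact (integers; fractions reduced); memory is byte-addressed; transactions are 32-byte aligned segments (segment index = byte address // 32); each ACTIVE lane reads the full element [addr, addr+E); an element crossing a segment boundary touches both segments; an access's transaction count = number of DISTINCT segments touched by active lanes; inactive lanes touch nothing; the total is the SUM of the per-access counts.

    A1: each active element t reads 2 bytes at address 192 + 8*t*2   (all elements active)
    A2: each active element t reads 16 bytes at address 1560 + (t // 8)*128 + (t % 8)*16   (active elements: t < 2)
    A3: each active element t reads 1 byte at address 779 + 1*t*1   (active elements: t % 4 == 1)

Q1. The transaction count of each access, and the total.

A1: 4 transactions
A2: 2 transactions
A3: 1 transaction

Answer: 4,2,1; total 7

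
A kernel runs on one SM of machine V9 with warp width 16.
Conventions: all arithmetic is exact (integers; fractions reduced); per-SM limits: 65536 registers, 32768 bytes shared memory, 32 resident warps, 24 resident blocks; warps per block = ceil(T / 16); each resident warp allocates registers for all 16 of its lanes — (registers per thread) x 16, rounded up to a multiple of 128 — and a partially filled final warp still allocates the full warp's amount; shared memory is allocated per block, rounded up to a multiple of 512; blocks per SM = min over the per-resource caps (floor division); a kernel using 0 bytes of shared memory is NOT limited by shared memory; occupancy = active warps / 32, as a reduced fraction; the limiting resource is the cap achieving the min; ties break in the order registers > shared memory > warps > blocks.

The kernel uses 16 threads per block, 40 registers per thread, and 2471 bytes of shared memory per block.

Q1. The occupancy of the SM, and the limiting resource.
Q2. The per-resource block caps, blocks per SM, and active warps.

Answer: occupancy 3/8, limited by shared memory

registers: 102 blocks
shared memory: 12 blocks
warps: 32 blocks
blocks: 24 blocks

Answer: 12 blocks, 12 active warps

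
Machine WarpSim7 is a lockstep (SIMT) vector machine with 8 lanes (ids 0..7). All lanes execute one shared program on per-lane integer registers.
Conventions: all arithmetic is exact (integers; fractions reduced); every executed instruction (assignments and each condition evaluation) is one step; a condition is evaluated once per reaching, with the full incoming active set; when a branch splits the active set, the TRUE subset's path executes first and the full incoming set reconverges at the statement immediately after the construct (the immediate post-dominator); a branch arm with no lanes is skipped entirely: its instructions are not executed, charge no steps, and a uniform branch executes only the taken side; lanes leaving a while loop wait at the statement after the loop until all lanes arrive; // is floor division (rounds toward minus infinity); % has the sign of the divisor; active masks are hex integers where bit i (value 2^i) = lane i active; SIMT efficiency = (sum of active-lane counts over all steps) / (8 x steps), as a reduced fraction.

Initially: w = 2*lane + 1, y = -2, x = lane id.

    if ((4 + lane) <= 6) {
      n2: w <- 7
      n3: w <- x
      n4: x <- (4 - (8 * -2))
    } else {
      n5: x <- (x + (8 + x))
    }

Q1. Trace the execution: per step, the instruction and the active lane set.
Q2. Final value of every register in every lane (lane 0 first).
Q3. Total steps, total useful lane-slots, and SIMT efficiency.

step 0: eval ((4 + lane) <= 6)       0xff
step 1: w <- 7                       0x07
step 2: w <- x                       0x07
step 3: x <- (4 - (8 * -2))          0x07
step 4: x <- (x + (8 + x))           0xf8

Answer: 5 steps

w: 0,1,2,7,9,11,13,15
y: -2,-2,-2,-2,-2,-2,-2,-2
x: 20,20,20,14,16,18,20,22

steps = 5; useful = 22; efficiency = 22/40 = 11/20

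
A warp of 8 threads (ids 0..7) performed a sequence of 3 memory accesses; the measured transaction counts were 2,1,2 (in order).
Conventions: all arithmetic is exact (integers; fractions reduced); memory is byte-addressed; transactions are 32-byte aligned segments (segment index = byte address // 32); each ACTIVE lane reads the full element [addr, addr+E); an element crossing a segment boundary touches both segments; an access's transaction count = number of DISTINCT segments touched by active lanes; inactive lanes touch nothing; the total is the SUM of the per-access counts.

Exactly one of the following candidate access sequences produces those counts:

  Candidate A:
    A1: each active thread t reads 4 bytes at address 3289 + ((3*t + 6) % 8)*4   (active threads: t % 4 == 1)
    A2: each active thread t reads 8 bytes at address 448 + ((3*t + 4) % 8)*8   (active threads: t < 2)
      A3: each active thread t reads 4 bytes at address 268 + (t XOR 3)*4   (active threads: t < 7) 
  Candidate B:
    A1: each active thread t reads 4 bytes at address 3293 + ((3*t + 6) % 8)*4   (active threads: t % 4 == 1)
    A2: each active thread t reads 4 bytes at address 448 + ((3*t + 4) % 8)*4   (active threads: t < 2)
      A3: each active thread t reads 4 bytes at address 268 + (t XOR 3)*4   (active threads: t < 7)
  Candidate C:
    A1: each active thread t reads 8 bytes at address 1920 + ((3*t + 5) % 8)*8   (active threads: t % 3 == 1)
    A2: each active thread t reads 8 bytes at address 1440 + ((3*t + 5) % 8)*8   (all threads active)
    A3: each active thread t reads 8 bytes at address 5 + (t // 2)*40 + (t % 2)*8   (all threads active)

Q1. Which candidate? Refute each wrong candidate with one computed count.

B: A1 gives 1 transaction, not 2
C: A1 gives 1 transaction, not 2
A: all counts match (2,1,2)

Answer: A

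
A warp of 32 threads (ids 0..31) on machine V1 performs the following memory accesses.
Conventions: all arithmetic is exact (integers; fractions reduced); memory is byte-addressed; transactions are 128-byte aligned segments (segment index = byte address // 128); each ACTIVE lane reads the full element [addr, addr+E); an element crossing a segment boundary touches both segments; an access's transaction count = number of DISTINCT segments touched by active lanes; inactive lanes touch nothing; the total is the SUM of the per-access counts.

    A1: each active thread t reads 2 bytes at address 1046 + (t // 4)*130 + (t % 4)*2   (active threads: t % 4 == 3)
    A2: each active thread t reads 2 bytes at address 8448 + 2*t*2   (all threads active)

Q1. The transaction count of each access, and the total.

A1: 8 transactions
A2: 1 transaction

Answer: 8,1; total 9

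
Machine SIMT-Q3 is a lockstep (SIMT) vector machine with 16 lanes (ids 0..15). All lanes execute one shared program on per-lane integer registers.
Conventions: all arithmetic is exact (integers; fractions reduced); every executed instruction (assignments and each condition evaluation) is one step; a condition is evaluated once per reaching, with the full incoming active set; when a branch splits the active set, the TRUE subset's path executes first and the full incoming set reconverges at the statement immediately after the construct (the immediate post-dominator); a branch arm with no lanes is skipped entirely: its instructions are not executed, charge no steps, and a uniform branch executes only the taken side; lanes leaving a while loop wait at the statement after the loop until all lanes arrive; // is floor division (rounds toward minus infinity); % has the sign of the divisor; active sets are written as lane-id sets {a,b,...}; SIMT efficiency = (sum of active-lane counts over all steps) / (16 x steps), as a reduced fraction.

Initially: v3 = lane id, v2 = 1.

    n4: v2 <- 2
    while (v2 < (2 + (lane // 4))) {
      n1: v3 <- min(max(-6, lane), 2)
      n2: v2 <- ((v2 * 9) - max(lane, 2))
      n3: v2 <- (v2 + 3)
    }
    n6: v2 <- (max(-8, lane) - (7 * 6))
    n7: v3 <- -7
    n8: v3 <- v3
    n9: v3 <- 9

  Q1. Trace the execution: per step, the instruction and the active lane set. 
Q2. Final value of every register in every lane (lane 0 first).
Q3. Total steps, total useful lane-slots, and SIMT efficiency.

step 0: v2 <- 2                      {0,1,2,3,4,5,6,7,8,9,10,11,12,13,14,15}
step 1: eval (v2 < (2 + (lane // 4))) {0,1,2,3,4,5,6,7,8,9,10,11,12,13,14,15}
step 2: v3 <- min(max(-6, lane), 2)  {4,5,6,7,8,9,10,11,12,13,14,15}
step 3: v2 <- ((v2 * 9) - max(lane, 2)) {4,5,6,7,8,9,10,11,12,13,14,15}
step 4: v2 <- (v2 + 3)               {4,5,6,7,8,9,10,11,12,13,14,15}
step 5: eval (v2 < (2 + (lane // 4))) {4,5,6,7,8,9,10,11,12,13,14,15}
step 6: v2 <- (max(-8, lane) - (7 * 6)) {0,1,2,3,4,5,6,7,8,9,10,11,12,13,14,15}
step 7: v3 <- -7                     {0,1,2,3,4,5,6,7,8,9,10,11,12,13,14,15}
step 8: v3 <- v3                     {0,1,2,3,4,5,6,7,8,9,10,11,12,13,14,15}
step 9: v3 <- 9                      {0,1,2,3,4,5,6,7,8,9,10,11,12,13,14,15}

Answer: 10 steps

v3: 9,9,9,9,9,9,9,9,9,9,9,9,9,9,9,9
v2: -42,-41,-40,-39,-38,-37,-36,-35,-34,-33,-32,-31,-30,-29,-28,-27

steps = 10; useful = 144; efficiency = 144/160 = 9/10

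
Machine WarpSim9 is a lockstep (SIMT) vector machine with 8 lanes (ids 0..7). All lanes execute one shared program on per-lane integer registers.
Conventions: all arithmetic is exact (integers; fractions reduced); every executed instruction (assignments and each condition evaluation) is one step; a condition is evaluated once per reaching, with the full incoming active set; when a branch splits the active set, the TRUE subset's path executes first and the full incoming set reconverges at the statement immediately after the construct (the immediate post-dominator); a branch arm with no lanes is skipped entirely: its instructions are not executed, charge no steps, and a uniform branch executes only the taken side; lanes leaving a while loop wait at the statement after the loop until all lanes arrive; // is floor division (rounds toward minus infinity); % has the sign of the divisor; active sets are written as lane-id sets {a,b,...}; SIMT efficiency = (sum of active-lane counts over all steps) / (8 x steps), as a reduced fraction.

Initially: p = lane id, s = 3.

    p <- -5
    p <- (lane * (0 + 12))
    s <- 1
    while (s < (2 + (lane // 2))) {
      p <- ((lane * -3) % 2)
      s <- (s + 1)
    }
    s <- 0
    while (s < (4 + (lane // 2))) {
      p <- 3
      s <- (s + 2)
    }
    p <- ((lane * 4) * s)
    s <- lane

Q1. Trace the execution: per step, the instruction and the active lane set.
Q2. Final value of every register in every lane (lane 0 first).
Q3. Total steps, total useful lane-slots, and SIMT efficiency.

step 0: p <- -5                      {0,1,2,3,4,5,6,7}
step 1: p <- (lane * (0 + 12))       {0,1,2,3,4,5,6,7}
step 2: s <- 1                       {0,1,2,3,4,5,6,7}
step 3: eval (s < (2 + (lane // 2))) {0,1,2,3,4,5,6,7}
step 4: p <- ((lane * -3) % 2)       {0,1,2,3,4,5,6,7}
step 5: s <- (s + 1)                 {0,1,2,3,4,5,6,7}
step 6: eval (s < (2 + (lane // 2))) {0,1,2,3,4,5,6,7}
step 7: p <- ((lane * -3) % 2)       {2,3,4,5,6,7}
step 8: s <- (s + 1)                 {2,3,4,5,6,7}
step 9: eval (s < (2 + (lane // 2))) {2,3,4,5,6,7}
step 10: p <- ((lane * -3) % 2)       {4,5,6,7}
step 11: s <- (s + 1)                 {4,5,6,7}
step 12: eval (s < (2 + (lane // 2))) {4,5,6,7}
step 13: p <- ((lane * -3) % 2)       {6,7}
step 14: s <- (s + 1)                 {6,7}
step 15: eval (s < (2 + (lane // 2))) {6,7}
step 16: s <- 0                       {0,1,2,3,4,5,6,7}
step 17: eval (s < (4 + (lane // 2))) {0,1,2,3,4,5,6,7}
step 18: p <- 3                       {0,1,2,3,4,5,6,7}
step 19: s <- (s + 2)                 {0,1,2,3,4,5,6,7}
step 20: eval (s < (4 + (lane // 2))) {0,1,2,3,4,5,6,7}
step 21: p <- 3                       {0,1,2,3,4,5,6,7}
step 22: s <- (s + 2)                 {0,1,2,3,4,5,6,7}
step 23: eval (s < (4 + (lane // 2))) {0,1,2,3,4,5,6,7}
step 24: p <- 3                       {2,3,4,5,6,7}
step 25: s <- (s + 2)                 {2,3,4,5,6,7}
step 26: eval (s < (4 + (lane // 2))) {2,3,4,5,6,7}
step 27: p <- 3                       {6,7}
step 28: s <- (s + 2)                 {6,7}
step 29: eval (s < (4 + (lane // 2))) {6,7}
step 30: p <- ((lane * 4) * s)        {0,1,2,3,4,5,6,7}
step 31: s <- lane                    {0,1,2,3,4,5,6,7}

Answer: 32 steps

p: 0,16,48,72,96,120,192,224
s: 0,1,2,3,4,5,6,7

steps = 32; useful = 196; efficiency = 196/256 = 49/64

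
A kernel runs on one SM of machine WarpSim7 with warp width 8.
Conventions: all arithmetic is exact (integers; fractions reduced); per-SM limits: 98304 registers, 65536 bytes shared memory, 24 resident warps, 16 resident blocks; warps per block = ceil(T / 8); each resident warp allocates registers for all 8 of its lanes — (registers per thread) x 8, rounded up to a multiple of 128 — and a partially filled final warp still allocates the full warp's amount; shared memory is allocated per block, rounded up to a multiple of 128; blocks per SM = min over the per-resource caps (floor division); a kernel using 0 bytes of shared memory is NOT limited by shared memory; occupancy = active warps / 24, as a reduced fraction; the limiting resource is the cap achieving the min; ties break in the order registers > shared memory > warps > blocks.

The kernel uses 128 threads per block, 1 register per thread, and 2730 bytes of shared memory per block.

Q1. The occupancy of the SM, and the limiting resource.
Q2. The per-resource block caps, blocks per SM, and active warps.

Answer: occupancy 2/3, limited by warps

registers: 48 blocks
shared memory: 23 blocks
warps: 1 block
blocks: 16 blocks

Answer: 1 block, 16 active warps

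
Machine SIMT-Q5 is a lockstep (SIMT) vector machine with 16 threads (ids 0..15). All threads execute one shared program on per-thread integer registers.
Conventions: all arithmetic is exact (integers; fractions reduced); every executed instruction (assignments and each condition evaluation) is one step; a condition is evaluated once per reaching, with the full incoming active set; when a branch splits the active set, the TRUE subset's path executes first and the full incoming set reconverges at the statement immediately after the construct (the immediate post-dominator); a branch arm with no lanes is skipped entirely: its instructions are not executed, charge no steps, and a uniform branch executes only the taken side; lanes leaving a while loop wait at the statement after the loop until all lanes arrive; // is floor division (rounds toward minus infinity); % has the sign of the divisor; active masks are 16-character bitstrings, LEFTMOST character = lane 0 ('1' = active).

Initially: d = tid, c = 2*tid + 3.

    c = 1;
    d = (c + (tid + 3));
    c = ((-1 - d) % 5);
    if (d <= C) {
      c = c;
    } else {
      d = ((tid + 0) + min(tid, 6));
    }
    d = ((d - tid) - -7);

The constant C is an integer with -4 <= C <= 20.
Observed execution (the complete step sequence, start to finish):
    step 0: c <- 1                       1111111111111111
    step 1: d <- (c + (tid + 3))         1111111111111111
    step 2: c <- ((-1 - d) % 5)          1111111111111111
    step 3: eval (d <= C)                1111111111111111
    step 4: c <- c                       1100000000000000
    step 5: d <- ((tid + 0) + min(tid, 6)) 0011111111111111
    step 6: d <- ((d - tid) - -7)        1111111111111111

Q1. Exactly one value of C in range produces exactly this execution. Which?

Answer: C = 5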